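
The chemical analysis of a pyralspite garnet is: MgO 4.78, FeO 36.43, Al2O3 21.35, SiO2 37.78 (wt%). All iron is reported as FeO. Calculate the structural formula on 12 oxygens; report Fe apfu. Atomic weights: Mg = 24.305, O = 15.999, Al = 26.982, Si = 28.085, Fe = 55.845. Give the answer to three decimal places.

2.423 Fe apfu

MgO: 4.78/40.304 = 0.11860 mol → 0.11860 mol Mg, 0.11860 mol O.
FeO: 36.43/71.844 = 0.50707 mol → 0.50707 mol Fe, 0.50707 mol O.
Al2O3: 21.35/101.961 = 0.20939 mol → 0.41878 mol Al, 0.62817 mol O.
SiO2: 37.78/60.083 = 0.62880 mol → 0.62880 mol Si, 1.25760 mol O.
Total oxygen = 2.51144 mol. Normalization factor = 12/2.51144 = 4.77814.
Fe per 12 O = 0.50707 × 4.77814 = 2.423.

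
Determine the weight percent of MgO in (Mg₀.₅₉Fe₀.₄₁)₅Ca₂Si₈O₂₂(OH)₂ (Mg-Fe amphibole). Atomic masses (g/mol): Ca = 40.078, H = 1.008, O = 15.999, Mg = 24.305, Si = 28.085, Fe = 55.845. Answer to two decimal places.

13.56 wt%

Formula mass = 877.010 g/mol.
2.95 Mg → 2.9500 mol MgO per formula unit; M(MgO) = 40.304, so MgO mass = 118.897 g.
118.897/877.010 × 100 = 13.56 wt%.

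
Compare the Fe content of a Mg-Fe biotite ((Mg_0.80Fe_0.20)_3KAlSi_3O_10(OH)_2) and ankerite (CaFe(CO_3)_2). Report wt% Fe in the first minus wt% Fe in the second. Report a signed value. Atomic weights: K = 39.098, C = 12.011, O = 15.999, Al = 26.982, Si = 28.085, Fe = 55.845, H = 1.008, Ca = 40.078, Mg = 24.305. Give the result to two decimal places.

-18.18 percentage points

M((Mg_0.80Fe_0.20)_3KAlSi_3O_10(OH)_2) = 436.178 g/mol, so wt% Fe = 33.507/436.178 × 100 = 7.68%.
M(CaFe(CO_3)_2) = 215.939 g/mol, so wt% Fe = 55.845/215.939 × 100 = 25.86%.
7.68 − 25.86 = -18.18 pp.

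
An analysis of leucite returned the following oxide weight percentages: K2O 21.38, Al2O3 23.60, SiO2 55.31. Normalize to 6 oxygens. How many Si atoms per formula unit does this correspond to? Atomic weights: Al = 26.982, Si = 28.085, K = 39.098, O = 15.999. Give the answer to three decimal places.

K2O (M=94.195): mol = 0.22698; K = 0.45396, O = 0.22698.
Al2O3 (M=101.961): mol = 0.23146; Al = 0.46292, O = 0.69438.
SiO2 (M=60.083): mol = 0.92056; Si = 0.92056, O = 1.84112.
ΣO = 2.76248; factor = 6/ΣO = 2.17196.
Si apfu = 0.92056 × 2.17196 = 1.999.

1.999 Si apfu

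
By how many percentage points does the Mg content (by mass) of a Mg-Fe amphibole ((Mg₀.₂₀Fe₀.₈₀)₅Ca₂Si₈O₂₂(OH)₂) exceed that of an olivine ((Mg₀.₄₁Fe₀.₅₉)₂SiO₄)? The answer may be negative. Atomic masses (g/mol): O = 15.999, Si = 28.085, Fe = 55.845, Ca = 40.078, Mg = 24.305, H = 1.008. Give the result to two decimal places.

-8.61 percentage points

First mineral: 24.305 g Mg in 938.513 g formula = 2.59 wt% Mg.
Second mineral: 19.930 g Mg in 177.908 g formula = 11.20 wt% Mg.
2.59% − 11.20% gives a difference of -8.61 percentage points.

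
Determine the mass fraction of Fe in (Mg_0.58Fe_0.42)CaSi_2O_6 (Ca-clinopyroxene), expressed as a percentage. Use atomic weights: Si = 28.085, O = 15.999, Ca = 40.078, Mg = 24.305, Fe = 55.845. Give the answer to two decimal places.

10.21 wt%

Formula mass = 0.58·24.305 + 0.42·55.845 + 1·40.078 + 2·28.085 + 6·15.999 = 229.794 g/mol, of which 23.455 g is Fe.
So Fe makes up 23.455/229.794 = 0.1021 of the mass, i.e. 10.21%.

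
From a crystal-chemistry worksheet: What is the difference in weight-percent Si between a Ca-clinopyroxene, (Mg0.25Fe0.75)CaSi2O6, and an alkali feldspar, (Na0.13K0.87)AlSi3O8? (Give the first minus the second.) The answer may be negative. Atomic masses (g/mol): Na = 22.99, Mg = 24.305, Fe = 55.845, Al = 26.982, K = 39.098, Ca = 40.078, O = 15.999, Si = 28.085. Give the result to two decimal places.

M((Mg0.25Fe0.75)CaSi2O6) = 240.202 g/mol, so wt% Si = 56.170/240.202 × 100 = 23.38%.
M((Na0.13K0.87)AlSi3O8) = 276.233 g/mol, so wt% Si = 84.255/276.233 × 100 = 30.50%.
23.38 − 30.50 = -7.12 pp.

-7.12 percentage points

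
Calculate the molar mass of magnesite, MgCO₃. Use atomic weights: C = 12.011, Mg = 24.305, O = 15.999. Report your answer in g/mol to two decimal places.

84.31 g/mol

The formula mass is the sum 1×24.305 + 1×12.011 + 3×15.999.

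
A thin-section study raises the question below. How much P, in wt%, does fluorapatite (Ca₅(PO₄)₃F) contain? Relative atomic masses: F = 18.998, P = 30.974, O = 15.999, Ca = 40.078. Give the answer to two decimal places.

Molar mass of Ca₅(PO₄)₃F: 5*40.078 + 3*30.974 + 12*15.999 + 1*18.998 = 504.298 g/mol.
Mass of P per formula unit: 3 × 30.974 = 92.922 g.
Weight fraction P = 92.922 / 504.298 = 0.1843.

18.43 wt%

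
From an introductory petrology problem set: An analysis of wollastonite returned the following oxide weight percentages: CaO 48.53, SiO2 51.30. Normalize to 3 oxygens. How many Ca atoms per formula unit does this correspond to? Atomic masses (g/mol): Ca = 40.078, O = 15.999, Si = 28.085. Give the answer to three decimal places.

CaO (M=56.077): mol = 0.86542; Ca = 0.86542, O = 0.86542.
SiO2 (M=60.083): mol = 0.85382; Si = 0.85382, O = 1.70764.
ΣO = 2.57306; factor = 3/ΣO = 1.16593.
Ca apfu = 0.86542 × 1.16593 = 1.009.

1.009 Ca apfu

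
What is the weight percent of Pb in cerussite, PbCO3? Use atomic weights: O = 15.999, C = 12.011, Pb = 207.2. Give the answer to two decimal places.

Formula mass = 1*207.2 + 1*12.011 + 3*15.999 = 267.208 g/mol, of which 207.200 g is Pb.
So Pb makes up 207.200/267.208 = 0.7754 of the mass, i.e. 77.54%.

77.54 weight percent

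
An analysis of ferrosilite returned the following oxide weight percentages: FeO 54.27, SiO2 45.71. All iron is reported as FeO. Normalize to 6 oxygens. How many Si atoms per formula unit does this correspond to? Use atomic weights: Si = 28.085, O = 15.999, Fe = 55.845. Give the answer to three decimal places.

FeO: 54.27/71.844 = 0.75539 mol → 0.75539 mol Fe, 0.75539 mol O.
SiO2: 45.71/60.083 = 0.76078 mol → 0.76078 mol Si, 1.52156 mol O.
Total oxygen = 2.27695 mol. Normalization factor = 6/2.27695 = 2.63510.
Si per 6 O = 0.76078 × 2.63510 = 2.005.

2.005 Si apfu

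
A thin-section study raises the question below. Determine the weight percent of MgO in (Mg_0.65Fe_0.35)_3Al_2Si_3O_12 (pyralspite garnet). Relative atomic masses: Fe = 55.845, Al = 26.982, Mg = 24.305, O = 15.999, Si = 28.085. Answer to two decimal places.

Formula mass = 436.239 g/mol.
1.95 Mg → 1.9500 mol MgO per formula unit; M(MgO) = 40.304, so MgO mass = 78.593 g.
78.593/436.239 × 100 = 18.02 wt%.

18.02 wt%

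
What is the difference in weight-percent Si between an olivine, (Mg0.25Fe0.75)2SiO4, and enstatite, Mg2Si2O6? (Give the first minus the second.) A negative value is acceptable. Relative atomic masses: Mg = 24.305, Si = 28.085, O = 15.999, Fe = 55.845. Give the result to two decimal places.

First mineral: 28.085 g Si in 188.001 g formula = 14.94 wt% Si.
Second mineral: 56.170 g Si in 200.774 g formula = 27.98 wt% Si.
14.94% − 27.98% gives a difference of -13.04 percentage points.

-13.04 percentage points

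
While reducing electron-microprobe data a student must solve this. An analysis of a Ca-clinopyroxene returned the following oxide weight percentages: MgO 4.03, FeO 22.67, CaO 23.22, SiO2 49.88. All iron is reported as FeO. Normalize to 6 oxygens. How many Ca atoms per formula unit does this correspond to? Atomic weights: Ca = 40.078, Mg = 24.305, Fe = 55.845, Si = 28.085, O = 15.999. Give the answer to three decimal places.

0.998 Ca apfu

MgO (M=40.304): mol = 0.09999; Mg = 0.09999, O = 0.09999.
FeO (M=71.844): mol = 0.31554; Fe = 0.31554, O = 0.31554.
CaO (M=56.077): mol = 0.41407; Ca = 0.41407, O = 0.41407.
SiO2 (M=60.083): mol = 0.83018; Si = 0.83018, O = 1.66036.
ΣO = 2.48996; factor = 6/ΣO = 2.40968.
Ca apfu = 0.41407 × 2.40968 = 0.998.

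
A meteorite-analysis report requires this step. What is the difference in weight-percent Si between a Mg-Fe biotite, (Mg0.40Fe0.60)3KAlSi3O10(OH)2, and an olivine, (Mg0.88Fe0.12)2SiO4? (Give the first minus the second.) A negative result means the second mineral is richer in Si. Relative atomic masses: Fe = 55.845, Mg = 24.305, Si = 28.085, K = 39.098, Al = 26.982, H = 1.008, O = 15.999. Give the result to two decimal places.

-1.17 percentage points

M((Mg0.40Fe0.60)3KAlSi3O10(OH)2) = 474.026 g/mol, so wt% Si = 84.255/474.026 × 100 = 17.77%.
M((Mg0.88Fe0.12)2SiO4) = 148.261 g/mol, so wt% Si = 28.085/148.261 × 100 = 18.94%.
17.77 − 18.94 = -1.17 pp.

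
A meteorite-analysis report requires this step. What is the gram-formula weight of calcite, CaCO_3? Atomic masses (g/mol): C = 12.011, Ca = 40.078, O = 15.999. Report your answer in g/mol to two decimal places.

100.09 g/mol

Ca: 1 × 40.078 = 40.0780
C: 1 × 12.011 = 12.0110
O: 3 × 15.999 = 47.9970
Summing the contributions gives the formula mass.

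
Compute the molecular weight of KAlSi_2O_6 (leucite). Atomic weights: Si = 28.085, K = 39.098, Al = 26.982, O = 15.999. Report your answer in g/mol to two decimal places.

218.24 g/mol

The formula mass is the sum 1·39.098 + 1·26.982 + 2·28.085 + 6·15.999.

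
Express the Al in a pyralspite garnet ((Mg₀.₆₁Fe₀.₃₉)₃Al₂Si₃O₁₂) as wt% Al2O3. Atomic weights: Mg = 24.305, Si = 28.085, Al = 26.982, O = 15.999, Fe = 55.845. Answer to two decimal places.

Molar mass of (Mg₀.₆₁Fe₀.₃₉)₃Al₂Si₃O₁₂ = 1.83·24.305 + 1.17·55.845 + 2·26.982 + 3·28.085 + 12·15.999 = 440.024 g/mol.
Each formula unit contains 2 Al, equivalent to 2/2 = 1.0000 mol Al2O3.
M(Al2O3) = 2×26.982 + 3×15.999 = 101.961 g/mol.
Mass of Al2O3 per formula unit = 1.0000 × 101.961 = 101.961 g.
Al2O3 wt% = 101.961 / 440.024 × 100 = 23.17%.

23.17 wt%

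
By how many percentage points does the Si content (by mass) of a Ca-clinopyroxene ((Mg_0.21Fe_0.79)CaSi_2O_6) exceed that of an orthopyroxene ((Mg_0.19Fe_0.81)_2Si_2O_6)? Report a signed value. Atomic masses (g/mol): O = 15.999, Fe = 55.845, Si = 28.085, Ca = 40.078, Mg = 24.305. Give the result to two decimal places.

Si in (Mg_0.21Fe_0.79)CaSi_2O_6: molar mass 241.464 g/mol; 2×28.085 = 56.170 g → 23.26 wt%.
Si in (Mg_0.19Fe_0.81)_2Si_2O_6: molar mass 251.869 g/mol; 2×28.085 = 56.170 g → 22.30 wt%.
Difference = 23.26 − 22.30 = 0.96 percentage points.

0.96 percentage points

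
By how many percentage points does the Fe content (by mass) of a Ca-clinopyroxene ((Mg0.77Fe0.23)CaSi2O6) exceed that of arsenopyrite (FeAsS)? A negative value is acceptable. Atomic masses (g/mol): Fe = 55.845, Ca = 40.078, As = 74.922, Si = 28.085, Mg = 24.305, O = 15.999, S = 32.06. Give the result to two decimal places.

-28.56 percentage points

Fe in (Mg0.77Fe0.23)CaSi2O6: molar mass 223.801 g/mol; 0.23×55.845 = 12.844 g → 5.74 wt%.
Fe in FeAsS: molar mass 162.827 g/mol; 1×55.845 = 55.845 g → 34.30 wt%.
Difference = 5.74 − 34.30 = -28.56 percentage points.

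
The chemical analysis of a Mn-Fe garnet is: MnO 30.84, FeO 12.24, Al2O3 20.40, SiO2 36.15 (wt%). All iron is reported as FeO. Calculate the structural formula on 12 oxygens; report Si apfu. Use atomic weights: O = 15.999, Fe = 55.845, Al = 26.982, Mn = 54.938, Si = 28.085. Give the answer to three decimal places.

MnO (M=70.937): mol = 0.43475; Mn = 0.43475, O = 0.43475.
FeO (M=71.844): mol = 0.17037; Fe = 0.17037, O = 0.17037.
Al2O3 (M=101.961): mol = 0.20008; Al = 0.40016, O = 0.60024.
SiO2 (M=60.083): mol = 0.60167; Si = 0.60167, O = 1.20334.
ΣO = 2.40870; factor = 12/ΣO = 4.98194.
Si apfu = 0.60167 × 4.98194 = 2.997.

2.997 Si apfu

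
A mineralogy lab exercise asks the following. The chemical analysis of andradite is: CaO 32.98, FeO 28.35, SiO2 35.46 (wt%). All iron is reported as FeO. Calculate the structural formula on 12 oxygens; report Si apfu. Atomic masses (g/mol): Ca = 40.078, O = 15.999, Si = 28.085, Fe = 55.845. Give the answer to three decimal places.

3.274 Si apfu

32.98 wt% CaO ÷ 56.077 g/mol = 0.58812 mol, giving 0.58812 Ca and 0.58812 O.
28.35 wt% FeO ÷ 71.844 g/mol = 0.39460 mol, giving 0.39460 Fe and 0.39460 O.
35.46 wt% SiO2 ÷ 60.083 g/mol = 0.59018 mol, giving 0.59018 Si and 1.18036 O.
Oxygen sums to 2.16308; scaling by 12/2.16308 = 5.54765 puts the formula on 12 O.
Si: 0.59018 × 5.54765 = 3.274 atoms per formula unit.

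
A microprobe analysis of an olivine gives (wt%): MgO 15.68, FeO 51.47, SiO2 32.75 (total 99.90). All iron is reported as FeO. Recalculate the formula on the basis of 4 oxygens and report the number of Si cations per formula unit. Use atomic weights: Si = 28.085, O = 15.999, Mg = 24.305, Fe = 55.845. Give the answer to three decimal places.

15.68 wt% MgO ÷ 40.304 g/mol = 0.38904 mol, giving 0.38904 Mg and 0.38904 O.
51.47 wt% FeO ÷ 71.844 g/mol = 0.71641 mol, giving 0.71641 Fe and 0.71641 O.
32.75 wt% SiO2 ÷ 60.083 g/mol = 0.54508 mol, giving 0.54508 Si and 1.09016 O.
Oxygen sums to 2.19561; scaling by 4/2.19561 = 1.82182 puts the formula on 4 O.
Si: 0.54508 × 1.82182 = 0.993 atoms per formula unit.

0.993 Si apfu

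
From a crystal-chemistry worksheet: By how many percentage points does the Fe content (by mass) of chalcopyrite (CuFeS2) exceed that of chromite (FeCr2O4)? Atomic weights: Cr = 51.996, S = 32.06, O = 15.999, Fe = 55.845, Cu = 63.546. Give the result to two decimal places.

5.48 percentage points

M(CuFeS2) = 183.511 g/mol, so wt% Fe = 55.845/183.511 × 100 = 30.43%.
M(FeCr2O4) = 223.833 g/mol, so wt% Fe = 55.845/223.833 × 100 = 24.95%.
30.43 − 24.95 = 5.48 pp.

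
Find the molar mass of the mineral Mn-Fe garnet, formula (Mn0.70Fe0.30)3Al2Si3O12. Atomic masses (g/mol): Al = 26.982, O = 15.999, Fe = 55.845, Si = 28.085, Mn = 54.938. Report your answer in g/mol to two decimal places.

M = 2.10(54.938) + 0.90(55.845) + 2(26.982) + 3(28.085) + 12(15.999)

495.84 g/mol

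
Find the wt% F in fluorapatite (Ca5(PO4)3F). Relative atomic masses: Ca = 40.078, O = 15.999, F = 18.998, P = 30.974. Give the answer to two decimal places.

Formula mass = 5*40.078 + 3*30.974 + 12*15.999 + 1*18.998 = 504.298 g/mol, of which 18.998 g is F.
So F makes up 18.998/504.298 = 0.0377 of the mass, i.e. 3.77%.

3.77 wt%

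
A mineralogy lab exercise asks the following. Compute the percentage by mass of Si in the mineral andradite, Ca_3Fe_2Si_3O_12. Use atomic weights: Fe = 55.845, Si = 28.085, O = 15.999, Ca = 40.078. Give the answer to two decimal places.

16.58 weight percent

Formula mass = 3·40.078 + 2·55.845 + 3·28.085 + 12·15.999 = 508.167 g/mol, of which 84.255 g is Si.
So Si makes up 84.255/508.167 = 0.1658 of the mass, i.e. 16.58%.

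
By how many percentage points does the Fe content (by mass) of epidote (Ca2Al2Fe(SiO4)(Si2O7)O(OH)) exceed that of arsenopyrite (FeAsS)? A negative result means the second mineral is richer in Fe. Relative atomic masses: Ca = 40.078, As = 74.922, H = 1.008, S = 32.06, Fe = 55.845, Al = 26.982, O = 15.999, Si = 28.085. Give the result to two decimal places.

-22.74 percentage points

First mineral: 55.845 g Fe in 483.215 g formula = 11.56 wt% Fe.
Second mineral: 55.845 g Fe in 162.827 g formula = 34.30 wt% Fe.
11.56% − 34.30% gives a difference of -22.74 percentage points.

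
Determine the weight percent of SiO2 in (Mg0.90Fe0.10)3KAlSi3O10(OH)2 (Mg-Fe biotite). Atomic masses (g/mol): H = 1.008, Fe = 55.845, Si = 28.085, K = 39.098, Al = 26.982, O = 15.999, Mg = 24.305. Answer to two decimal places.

Formula mass = 426.716 g/mol.
3 Si → 3.0000 mol SiO2 per formula unit; M(SiO2) = 60.083, so SiO2 mass = 180.249 g.
180.249/426.716 × 100 = 42.24 wt%.

42.24 wt%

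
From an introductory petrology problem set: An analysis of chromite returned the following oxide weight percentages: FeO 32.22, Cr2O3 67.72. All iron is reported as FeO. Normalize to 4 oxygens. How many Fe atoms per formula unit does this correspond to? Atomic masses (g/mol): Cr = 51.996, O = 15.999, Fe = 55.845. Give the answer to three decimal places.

1.005 Fe apfu

32.22 wt% FeO ÷ 71.844 g/mol = 0.44847 mol, giving 0.44847 Fe and 0.44847 O.
67.72 wt% Cr2O3 ÷ 151.989 g/mol = 0.44556 mol, giving 0.89112 Cr and 1.33668 O.
Oxygen sums to 1.78515; scaling by 4/1.78515 = 2.24071 puts the formula on 4 O.
Fe: 0.44847 × 2.24071 = 1.005 atoms per formula unit.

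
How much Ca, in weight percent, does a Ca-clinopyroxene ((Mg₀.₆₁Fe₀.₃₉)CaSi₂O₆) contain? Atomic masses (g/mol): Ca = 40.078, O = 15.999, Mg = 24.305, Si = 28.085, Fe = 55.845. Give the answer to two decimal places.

17.51 weight percent

Molar mass of (Mg₀.₆₁Fe₀.₃₉)CaSi₂O₆: 0.61*24.305 + 0.39*55.845 + 1*40.078 + 2*28.085 + 6*15.999 = 228.848 g/mol.
Mass of Ca per formula unit: 1 × 40.078 = 40.078 g.
Weight fraction Ca = 40.078 / 228.848 = 0.1751.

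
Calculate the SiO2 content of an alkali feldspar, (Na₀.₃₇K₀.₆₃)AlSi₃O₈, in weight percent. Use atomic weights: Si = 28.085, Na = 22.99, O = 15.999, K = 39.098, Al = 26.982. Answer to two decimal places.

Molar mass of (Na₀.₃₇K₀.₆₃)AlSi₃O₈ = 0.37*22.99 + 0.63*39.098 + 1*26.982 + 3*28.085 + 8*15.999 = 272.367 g/mol.
Each formula unit contains 3 Si, equivalent to 3/1 = 3.0000 mol SiO2.
M(SiO2) = 1×28.085 + 2×15.999 = 60.083 g/mol.
Mass of SiO2 per formula unit = 3.0000 × 60.083 = 180.249 g.
SiO2 wt% = 180.249 / 272.367 × 100 = 66.18%.

66.18 wt%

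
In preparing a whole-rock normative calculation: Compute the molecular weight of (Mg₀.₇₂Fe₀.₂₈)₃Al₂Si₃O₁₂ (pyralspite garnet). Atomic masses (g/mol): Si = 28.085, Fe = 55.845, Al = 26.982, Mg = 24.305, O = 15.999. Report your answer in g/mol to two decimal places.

429.62 g/mol

M = 2.16*24.305 + 0.84*55.845 + 2*26.982 + 3*28.085 + 12*15.999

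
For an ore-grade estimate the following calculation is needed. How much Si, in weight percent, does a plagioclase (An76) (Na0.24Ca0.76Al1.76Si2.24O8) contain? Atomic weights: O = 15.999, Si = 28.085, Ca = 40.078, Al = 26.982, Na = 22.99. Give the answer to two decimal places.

22.93 weight percent

Formula mass = 0.24*22.99 + 0.76*40.078 + 1.76*26.982 + 2.24*28.085 + 8*15.999 = 274.368 g/mol, of which 62.910 g is Si.
So Si makes up 62.910/274.368 = 0.2293 of the mass, i.e. 22.93%.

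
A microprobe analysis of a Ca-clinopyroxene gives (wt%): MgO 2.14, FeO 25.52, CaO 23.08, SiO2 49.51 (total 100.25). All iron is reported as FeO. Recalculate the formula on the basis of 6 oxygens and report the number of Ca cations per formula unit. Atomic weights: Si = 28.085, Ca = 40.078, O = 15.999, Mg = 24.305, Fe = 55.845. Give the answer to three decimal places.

1.001 Ca apfu

2.14 wt% MgO ÷ 40.304 g/mol = 0.05310 mol, giving 0.05310 Mg and 0.05310 O.
25.52 wt% FeO ÷ 71.844 g/mol = 0.35521 mol, giving 0.35521 Fe and 0.35521 O.
23.08 wt% CaO ÷ 56.077 g/mol = 0.41158 mol, giving 0.41158 Ca and 0.41158 O.
49.51 wt% SiO2 ÷ 60.083 g/mol = 0.82403 mol, giving 0.82403 Si and 1.64806 O.
Oxygen sums to 2.46795; scaling by 6/2.46795 = 2.43117 puts the formula on 6 O.
Ca: 0.41158 × 2.43117 = 1.001 atoms per formula unit.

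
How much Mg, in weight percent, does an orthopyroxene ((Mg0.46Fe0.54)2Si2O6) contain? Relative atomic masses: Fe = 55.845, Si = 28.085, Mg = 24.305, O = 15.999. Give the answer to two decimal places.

9.52 weight percent

Molar mass of (Mg0.46Fe0.54)2Si2O6: 0.92*24.305 + 1.08*55.845 + 2*28.085 + 6*15.999 = 234.837 g/mol.
Mass of Mg per formula unit: 0.92 × 24.305 = 22.361 g.
Weight fraction Mg = 22.361 / 234.837 = 0.0952.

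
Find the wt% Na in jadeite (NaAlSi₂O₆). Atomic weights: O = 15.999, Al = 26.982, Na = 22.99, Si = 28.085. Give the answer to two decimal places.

11.37 wt%

M(NaAlSi₂O₆) = 202.136 g/mol.
Na contributes 1 × 22.99 = 22.990 g per mole.
22.990/202.136 = 0.1137 → 11.37%.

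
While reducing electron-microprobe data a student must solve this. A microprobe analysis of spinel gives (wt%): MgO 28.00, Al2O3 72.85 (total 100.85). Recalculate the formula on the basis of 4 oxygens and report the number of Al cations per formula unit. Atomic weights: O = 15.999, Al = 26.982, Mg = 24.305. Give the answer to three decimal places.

MgO: 28.00/40.304 = 0.69472 mol → 0.69472 mol Mg, 0.69472 mol O.
Al2O3: 72.85/101.961 = 0.71449 mol → 1.42898 mol Al, 2.14347 mol O.
Total oxygen = 2.83819 mol. Normalization factor = 4/2.83819 = 1.40935.
Al per 4 O = 1.42898 × 1.40935 = 2.014.

2.014 Al apfu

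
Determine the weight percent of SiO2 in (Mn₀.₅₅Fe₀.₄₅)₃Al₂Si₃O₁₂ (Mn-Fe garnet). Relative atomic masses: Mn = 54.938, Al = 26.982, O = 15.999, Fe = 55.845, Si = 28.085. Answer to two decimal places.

Formula mass = 496.245 g/mol.
3 Si → 3.0000 mol SiO2 per formula unit; M(SiO2) = 60.083, so SiO2 mass = 180.249 g.
180.249/496.245 × 100 = 36.32 wt%.

36.32 wt%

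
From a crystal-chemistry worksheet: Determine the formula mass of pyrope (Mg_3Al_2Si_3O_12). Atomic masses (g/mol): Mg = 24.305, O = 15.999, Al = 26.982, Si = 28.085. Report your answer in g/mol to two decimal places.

403.12 g/mol

Mg: 3 × 24.305 = 72.9150
Al: 2 × 26.982 = 53.9640
Si: 3 × 28.085 = 84.2550
O: 12 × 15.999 = 191.9880
Summing the contributions gives the formula mass.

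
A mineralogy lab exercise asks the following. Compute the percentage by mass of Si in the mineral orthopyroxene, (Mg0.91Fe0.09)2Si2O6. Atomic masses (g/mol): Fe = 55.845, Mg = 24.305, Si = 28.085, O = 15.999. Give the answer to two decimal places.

M((Mg0.91Fe0.09)2Si2O6) = 206.451 g/mol.
Si contributes 2 × 28.085 = 56.170 g per mole.
56.170/206.451 = 0.2721 → 27.21%.

27.21 weight percent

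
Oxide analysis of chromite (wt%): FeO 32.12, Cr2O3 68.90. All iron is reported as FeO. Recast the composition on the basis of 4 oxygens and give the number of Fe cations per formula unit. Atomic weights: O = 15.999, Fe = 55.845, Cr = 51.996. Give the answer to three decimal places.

0.990 Fe apfu

FeO (M=71.844): mol = 0.44708; Fe = 0.44708, O = 0.44708.
Cr2O3 (M=151.989): mol = 0.45332; Cr = 0.90664, O = 1.35996.
ΣO = 1.80704; factor = 4/ΣO = 2.21356.
Fe apfu = 0.44708 × 2.21356 = 0.990.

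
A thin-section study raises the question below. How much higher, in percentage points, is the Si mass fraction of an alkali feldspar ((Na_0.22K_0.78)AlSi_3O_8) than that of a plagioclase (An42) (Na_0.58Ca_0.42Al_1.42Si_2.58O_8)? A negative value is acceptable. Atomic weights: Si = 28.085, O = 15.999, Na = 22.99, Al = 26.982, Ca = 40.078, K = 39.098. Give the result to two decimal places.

3.72 percentage points

M((Na_0.22K_0.78)AlSi_3O_8) = 274.783 g/mol, so wt% Si = 84.255/274.783 × 100 = 30.66%.
M(Na_0.58Ca_0.42Al_1.42Si_2.58O_8) = 268.933 g/mol, so wt% Si = 72.459/268.933 × 100 = 26.94%.
30.66 − 26.94 = 3.72 pp.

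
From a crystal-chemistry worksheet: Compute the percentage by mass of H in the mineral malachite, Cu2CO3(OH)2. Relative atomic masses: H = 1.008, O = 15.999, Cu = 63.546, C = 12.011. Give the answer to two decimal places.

Formula mass = 2·63.546 + 1·12.011 + 5·15.999 + 2·1.008 = 221.114 g/mol, of which 2.016 g is H.
So H makes up 2.016/221.114 = 0.0091 of the mass, i.e. 0.91%.

0.91 wt%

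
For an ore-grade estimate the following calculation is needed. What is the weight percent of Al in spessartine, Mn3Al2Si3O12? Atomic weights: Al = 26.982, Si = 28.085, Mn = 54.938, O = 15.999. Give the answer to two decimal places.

10.90 wt%

Molar mass of Mn3Al2Si3O12: 3×54.938 + 2×26.982 + 3×28.085 + 12×15.999 = 495.021 g/mol.
Mass of Al per formula unit: 2 × 26.982 = 53.964 g.
Weight fraction Al = 53.964 / 495.021 = 0.1090.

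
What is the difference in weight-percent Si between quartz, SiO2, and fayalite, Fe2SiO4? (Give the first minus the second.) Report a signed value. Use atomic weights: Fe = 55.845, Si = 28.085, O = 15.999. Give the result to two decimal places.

32.96 percentage points

First mineral: 28.085 g Si in 60.083 g formula = 46.74 wt% Si.
Second mineral: 28.085 g Si in 203.771 g formula = 13.78 wt% Si.
46.74% − 13.78% gives a difference of 32.96 percentage points.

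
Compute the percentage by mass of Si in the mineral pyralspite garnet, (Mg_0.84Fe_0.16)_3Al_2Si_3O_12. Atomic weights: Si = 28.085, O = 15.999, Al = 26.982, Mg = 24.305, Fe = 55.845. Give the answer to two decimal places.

Molar mass of (Mg_0.84Fe_0.16)_3Al_2Si_3O_12: 2.52·24.305 + 0.48·55.845 + 2·26.982 + 3·28.085 + 12·15.999 = 418.261 g/mol.
Mass of Si per formula unit: 3 × 28.085 = 84.255 g.
Weight fraction Si = 84.255 / 418.261 = 0.2014.

20.14 mass %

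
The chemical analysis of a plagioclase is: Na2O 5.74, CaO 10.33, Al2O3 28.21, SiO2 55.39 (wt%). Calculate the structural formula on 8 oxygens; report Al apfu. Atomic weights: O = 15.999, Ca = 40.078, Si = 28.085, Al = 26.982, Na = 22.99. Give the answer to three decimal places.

1.500 Al apfu

Na2O (M=61.979): mol = 0.09261; Na = 0.18522, O = 0.09261.
CaO (M=56.077): mol = 0.18421; Ca = 0.18421, O = 0.18421.
Al2O3 (M=101.961): mol = 0.27667; Al = 0.55334, O = 0.83001.
SiO2 (M=60.083): mol = 0.92189; Si = 0.92189, O = 1.84378.
ΣO = 2.95061; factor = 8/ΣO = 2.71130.
Al apfu = 0.55334 × 2.71130 = 1.500.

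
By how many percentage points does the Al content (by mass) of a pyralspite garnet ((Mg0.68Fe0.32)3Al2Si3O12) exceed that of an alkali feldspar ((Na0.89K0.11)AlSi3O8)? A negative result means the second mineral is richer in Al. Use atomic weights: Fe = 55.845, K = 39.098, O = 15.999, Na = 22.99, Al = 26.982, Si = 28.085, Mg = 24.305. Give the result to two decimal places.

Al in (Mg0.68Fe0.32)3Al2Si3O12: molar mass 433.400 g/mol; 2×26.982 = 53.964 g → 12.45 wt%.
Al in (Na0.89K0.11)AlSi3O8: molar mass 263.991 g/mol; 1×26.982 = 26.982 g → 10.22 wt%.
Difference = 12.45 − 10.22 = 2.23 percentage points.

2.23 percentage points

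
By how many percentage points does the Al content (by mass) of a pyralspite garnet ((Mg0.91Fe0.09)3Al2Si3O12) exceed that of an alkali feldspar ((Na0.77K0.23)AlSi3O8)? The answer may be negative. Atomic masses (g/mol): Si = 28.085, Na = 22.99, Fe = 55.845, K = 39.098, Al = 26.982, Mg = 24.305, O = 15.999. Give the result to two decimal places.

2.96 percentage points

M((Mg0.91Fe0.09)3Al2Si3O12) = 411.638 g/mol, so wt% Al = 53.964/411.638 × 100 = 13.11%.
M((Na0.77K0.23)AlSi3O8) = 265.924 g/mol, so wt% Al = 26.982/265.924 × 100 = 10.15%.
13.11 − 10.15 = 2.96 pp.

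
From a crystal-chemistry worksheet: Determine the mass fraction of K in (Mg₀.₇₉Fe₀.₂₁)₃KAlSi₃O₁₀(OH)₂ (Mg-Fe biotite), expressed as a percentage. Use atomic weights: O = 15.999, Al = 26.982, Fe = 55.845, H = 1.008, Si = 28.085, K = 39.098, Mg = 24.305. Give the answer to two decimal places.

8.94 mass %

Formula mass = 2.37*24.305 + 0.63*55.845 + 1*39.098 + 1*26.982 + 3*28.085 + 12*15.999 + 2*1.008 = 437.124 g/mol, of which 39.098 g is K.
So K makes up 39.098/437.124 = 0.0894 of the mass, i.e. 8.94%.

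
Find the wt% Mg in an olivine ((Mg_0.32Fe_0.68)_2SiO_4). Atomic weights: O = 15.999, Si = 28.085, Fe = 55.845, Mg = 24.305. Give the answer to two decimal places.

Molar mass of (Mg_0.32Fe_0.68)_2SiO_4: 0.64×24.305 + 1.36×55.845 + 1×28.085 + 4×15.999 = 183.585 g/mol.
Mass of Mg per formula unit: 0.64 × 24.305 = 15.555 g.
Weight fraction Mg = 15.555 / 183.585 = 0.0847.

8.47 wt%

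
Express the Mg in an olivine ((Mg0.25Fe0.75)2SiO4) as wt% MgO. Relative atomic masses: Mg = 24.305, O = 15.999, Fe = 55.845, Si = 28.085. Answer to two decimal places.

M((Mg0.25Fe0.75)2SiO4) = 188.001 g/mol; M(MgO) = 40.304 g/mol.
Moles MgO per formula unit = 0.50 Mg ÷ 1 = 0.5000.
MgO fraction = (0.5000 × 40.304) / 188.001 = 20.152/188.001 = 0.1072.

10.72 wt%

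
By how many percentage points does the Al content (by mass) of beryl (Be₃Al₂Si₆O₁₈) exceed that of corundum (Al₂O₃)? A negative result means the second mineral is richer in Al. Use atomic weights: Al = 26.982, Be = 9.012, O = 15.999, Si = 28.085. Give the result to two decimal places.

-42.89 percentage points

Al in Be₃Al₂Si₆O₁₈: molar mass 537.492 g/mol; 2×26.982 = 53.964 g → 10.04 wt%.
Al in Al₂O₃: molar mass 101.961 g/mol; 2×26.982 = 53.964 g → 52.93 wt%.
Difference = 10.04 − 52.93 = -42.89 percentage points.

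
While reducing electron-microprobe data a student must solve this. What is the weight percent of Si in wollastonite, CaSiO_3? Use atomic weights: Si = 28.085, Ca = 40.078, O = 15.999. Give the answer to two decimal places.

24.18 weight percent

Molar mass of CaSiO_3: 1·40.078 + 1·28.085 + 3·15.999 = 116.160 g/mol.
Mass of Si per formula unit: 1 × 28.085 = 28.085 g.
Weight fraction Si = 28.085 / 116.160 = 0.2418.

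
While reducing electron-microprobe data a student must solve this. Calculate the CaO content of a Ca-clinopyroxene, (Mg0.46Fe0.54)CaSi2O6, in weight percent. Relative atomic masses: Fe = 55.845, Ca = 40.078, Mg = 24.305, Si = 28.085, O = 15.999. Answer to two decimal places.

24.01 wt%

Formula mass = 233.579 g/mol.
1 Ca → 1.0000 mol CaO per formula unit; M(CaO) = 56.077, so CaO mass = 56.077 g.
56.077/233.579 × 100 = 24.01 wt%.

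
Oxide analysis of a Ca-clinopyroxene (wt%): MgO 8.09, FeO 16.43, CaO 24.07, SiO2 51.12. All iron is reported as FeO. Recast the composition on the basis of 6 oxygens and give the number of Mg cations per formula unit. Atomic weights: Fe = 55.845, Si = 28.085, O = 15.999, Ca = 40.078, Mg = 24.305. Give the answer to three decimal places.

0.470 Mg apfu

MgO (M=40.304): mol = 0.20072; Mg = 0.20072, O = 0.20072.
FeO (M=71.844): mol = 0.22869; Fe = 0.22869, O = 0.22869.
CaO (M=56.077): mol = 0.42923; Ca = 0.42923, O = 0.42923.
SiO2 (M=60.083): mol = 0.85082; Si = 0.85082, O = 1.70164.
ΣO = 2.56028; factor = 6/ΣO = 2.34349.
Mg apfu = 0.20072 × 2.34349 = 0.470.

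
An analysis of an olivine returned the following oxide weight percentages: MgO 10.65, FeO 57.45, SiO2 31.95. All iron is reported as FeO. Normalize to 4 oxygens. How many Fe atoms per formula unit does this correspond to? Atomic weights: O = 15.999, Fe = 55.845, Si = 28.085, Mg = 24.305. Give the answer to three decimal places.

1.504 Fe apfu

MgO: 10.65/40.304 = 0.26424 mol → 0.26424 mol Mg, 0.26424 mol O.
FeO: 57.45/71.844 = 0.79965 mol → 0.79965 mol Fe, 0.79965 mol O.
SiO2: 31.95/60.083 = 0.53176 mol → 0.53176 mol Si, 1.06352 mol O.
Total oxygen = 2.12741 mol. Normalization factor = 4/2.12741 = 1.88022.
Fe per 4 O = 0.79965 × 1.88022 = 1.504.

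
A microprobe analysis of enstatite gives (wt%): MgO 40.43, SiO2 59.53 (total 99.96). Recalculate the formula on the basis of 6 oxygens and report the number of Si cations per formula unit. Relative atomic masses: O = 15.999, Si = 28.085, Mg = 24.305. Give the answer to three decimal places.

40.43 wt% MgO ÷ 40.304 g/mol = 1.00313 mol, giving 1.00313 Mg and 1.00313 O.
59.53 wt% SiO2 ÷ 60.083 g/mol = 0.99080 mol, giving 0.99080 Si and 1.98160 O.
Oxygen sums to 2.98473; scaling by 6/2.98473 = 2.01023 puts the formula on 6 O.
Si: 0.99080 × 2.01023 = 1.992 atoms per formula unit.

1.992 Si apfu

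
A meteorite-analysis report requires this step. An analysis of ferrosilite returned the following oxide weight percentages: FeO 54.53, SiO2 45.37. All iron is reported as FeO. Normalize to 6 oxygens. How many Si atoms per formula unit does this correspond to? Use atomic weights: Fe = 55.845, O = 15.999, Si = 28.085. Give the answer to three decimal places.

FeO: 54.53/71.844 = 0.75901 mol → 0.75901 mol Fe, 0.75901 mol O.
SiO2: 45.37/60.083 = 0.75512 mol → 0.75512 mol Si, 1.51024 mol O.
Total oxygen = 2.26925 mol. Normalization factor = 6/2.26925 = 2.64405.
Si per 6 O = 0.75512 × 2.64405 = 1.997.

1.997 Si apfu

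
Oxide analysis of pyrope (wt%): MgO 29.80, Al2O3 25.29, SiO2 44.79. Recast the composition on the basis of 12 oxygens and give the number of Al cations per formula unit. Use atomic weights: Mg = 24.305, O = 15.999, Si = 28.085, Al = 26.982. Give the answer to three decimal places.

29.80 wt% MgO ÷ 40.304 g/mol = 0.73938 mol, giving 0.73938 Mg and 0.73938 O.
25.29 wt% Al2O3 ÷ 101.961 g/mol = 0.24804 mol, giving 0.49608 Al and 0.74412 O.
44.79 wt% SiO2 ÷ 60.083 g/mol = 0.74547 mol, giving 0.74547 Si and 1.49094 O.
Oxygen sums to 2.97444; scaling by 12/2.97444 = 4.03437 puts the formula on 12 O.
Al: 0.49608 × 4.03437 = 2.001 atoms per formula unit.

2.001 Al apfu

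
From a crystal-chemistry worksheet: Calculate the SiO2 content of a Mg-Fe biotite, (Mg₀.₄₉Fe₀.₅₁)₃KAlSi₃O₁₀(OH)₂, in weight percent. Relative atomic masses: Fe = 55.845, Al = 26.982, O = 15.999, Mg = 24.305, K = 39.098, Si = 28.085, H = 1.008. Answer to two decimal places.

Molar mass of (Mg₀.₄₉Fe₀.₅₁)₃KAlSi₃O₁₀(OH)₂ = 1.47*24.305 + 1.53*55.845 + 1*39.098 + 1*26.982 + 3*28.085 + 12*15.999 + 2*1.008 = 465.510 g/mol.
Each formula unit contains 3 Si, equivalent to 3/1 = 3.0000 mol SiO2.
M(SiO2) = 1×28.085 + 2×15.999 = 60.083 g/mol.
Mass of SiO2 per formula unit = 3.0000 × 60.083 = 180.249 g.
SiO2 wt% = 180.249 / 465.510 × 100 = 38.72%.

38.72 wt%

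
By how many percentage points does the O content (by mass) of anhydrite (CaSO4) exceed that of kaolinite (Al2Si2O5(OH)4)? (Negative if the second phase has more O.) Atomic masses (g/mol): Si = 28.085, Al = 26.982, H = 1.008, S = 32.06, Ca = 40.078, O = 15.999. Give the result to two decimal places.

M(CaSO4) = 136.134 g/mol, so wt% O = 63.996/136.134 × 100 = 47.01%.
M(Al2Si2O5(OH)4) = 258.157 g/mol, so wt% O = 143.991/258.157 × 100 = 55.78%.
47.01 − 55.78 = -8.77 pp.

-8.77 percentage points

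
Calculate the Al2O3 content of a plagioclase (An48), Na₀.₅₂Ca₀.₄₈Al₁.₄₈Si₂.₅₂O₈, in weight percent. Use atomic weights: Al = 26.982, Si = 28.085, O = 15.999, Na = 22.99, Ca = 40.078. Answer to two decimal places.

27.96 wt%

Formula mass = 269.892 g/mol.
1.48 Al → 0.7400 mol Al2O3 per formula unit; M(Al2O3) = 101.961, so Al2O3 mass = 75.451 g.
75.451/269.892 × 100 = 27.96 wt%.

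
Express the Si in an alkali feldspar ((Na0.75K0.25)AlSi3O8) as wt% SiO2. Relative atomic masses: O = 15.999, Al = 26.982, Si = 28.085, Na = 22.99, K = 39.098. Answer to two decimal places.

67.70 wt%

Formula mass = 266.246 g/mol.
3 Si → 3.0000 mol SiO2 per formula unit; M(SiO2) = 60.083, so SiO2 mass = 180.249 g.
180.249/266.246 × 100 = 67.70 wt%.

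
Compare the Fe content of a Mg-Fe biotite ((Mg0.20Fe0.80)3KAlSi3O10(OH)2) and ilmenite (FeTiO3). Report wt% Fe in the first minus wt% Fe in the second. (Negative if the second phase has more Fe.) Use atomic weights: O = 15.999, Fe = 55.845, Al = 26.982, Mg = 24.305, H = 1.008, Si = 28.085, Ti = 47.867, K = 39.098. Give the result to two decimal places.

-9.62 percentage points

Fe in (Mg0.20Fe0.80)3KAlSi3O10(OH)2: molar mass 492.950 g/mol; 2.40×55.845 = 134.028 g → 27.19 wt%.
Fe in FeTiO3: molar mass 151.709 g/mol; 1×55.845 = 55.845 g → 36.81 wt%.
Difference = 27.19 − 36.81 = -9.62 percentage points.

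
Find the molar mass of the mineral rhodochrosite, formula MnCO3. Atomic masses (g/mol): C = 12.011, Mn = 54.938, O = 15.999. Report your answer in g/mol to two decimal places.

M = 1·54.938 + 1·12.011 + 3·15.999

114.95 g/mol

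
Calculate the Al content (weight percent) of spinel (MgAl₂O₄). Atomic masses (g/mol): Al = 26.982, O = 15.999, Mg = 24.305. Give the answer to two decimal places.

37.93 weight percent

M(MgAl₂O₄) = 142.265 g/mol.
Al contributes 2 × 26.982 = 53.964 g per mole.
53.964/142.265 = 0.3793 → 37.93%.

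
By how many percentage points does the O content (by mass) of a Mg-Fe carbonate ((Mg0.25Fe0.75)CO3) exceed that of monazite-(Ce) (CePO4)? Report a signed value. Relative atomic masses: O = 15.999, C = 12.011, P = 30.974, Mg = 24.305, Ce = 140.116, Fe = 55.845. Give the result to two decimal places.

17.23 percentage points

M((Mg0.25Fe0.75)CO3) = 107.968 g/mol, so wt% O = 47.997/107.968 × 100 = 44.45%.
M(CePO4) = 235.086 g/mol, so wt% O = 63.996/235.086 × 100 = 27.22%.
44.45 − 27.22 = 17.23 pp.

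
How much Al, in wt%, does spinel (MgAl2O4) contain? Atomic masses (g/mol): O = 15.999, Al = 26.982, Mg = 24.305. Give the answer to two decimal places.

Formula mass = 1×24.305 + 2×26.982 + 4×15.999 = 142.265 g/mol, of which 53.964 g is Al.
So Al makes up 53.964/142.265 = 0.3793 of the mass, i.e. 37.93%.

37.93 wt%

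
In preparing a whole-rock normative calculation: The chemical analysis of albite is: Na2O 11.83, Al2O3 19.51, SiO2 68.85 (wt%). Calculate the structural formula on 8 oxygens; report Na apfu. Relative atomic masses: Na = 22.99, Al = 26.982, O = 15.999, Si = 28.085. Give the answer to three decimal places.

0.999 Na apfu

Na2O: 11.83/61.979 = 0.19087 mol → 0.38174 mol Na, 0.19087 mol O.
Al2O3: 19.51/101.961 = 0.19135 mol → 0.38270 mol Al, 0.57405 mol O.
SiO2: 68.85/60.083 = 1.14591 mol → 1.14591 mol Si, 2.29182 mol O.
Total oxygen = 3.05674 mol. Normalization factor = 8/3.05674 = 2.61717.
Na per 8 O = 0.38174 × 2.61717 = 0.999.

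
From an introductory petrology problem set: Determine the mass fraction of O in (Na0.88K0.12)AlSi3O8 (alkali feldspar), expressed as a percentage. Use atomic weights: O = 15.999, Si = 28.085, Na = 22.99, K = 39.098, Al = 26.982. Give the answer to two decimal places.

48.45 wt%

Formula mass = 0.88·22.99 + 0.12·39.098 + 1·26.982 + 3·28.085 + 8·15.999 = 264.152 g/mol, of which 127.992 g is O.
So O makes up 127.992/264.152 = 0.4845 of the mass, i.e. 48.45%.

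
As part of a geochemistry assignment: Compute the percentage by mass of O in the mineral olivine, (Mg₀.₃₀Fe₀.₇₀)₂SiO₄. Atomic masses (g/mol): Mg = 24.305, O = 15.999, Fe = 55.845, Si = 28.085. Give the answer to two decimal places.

34.62 weight percent

Formula mass = 0.60·24.305 + 1.40·55.845 + 1·28.085 + 4·15.999 = 184.847 g/mol, of which 63.996 g is O.
So O makes up 63.996/184.847 = 0.3462 of the mass, i.e. 34.62%.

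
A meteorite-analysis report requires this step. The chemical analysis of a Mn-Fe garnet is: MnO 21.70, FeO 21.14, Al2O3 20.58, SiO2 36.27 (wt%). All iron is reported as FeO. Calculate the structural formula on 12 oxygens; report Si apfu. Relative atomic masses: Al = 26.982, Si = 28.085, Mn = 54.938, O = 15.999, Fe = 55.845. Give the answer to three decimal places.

MnO: 21.70/70.937 = 0.30591 mol → 0.30591 mol Mn, 0.30591 mol O.
FeO: 21.14/71.844 = 0.29425 mol → 0.29425 mol Fe, 0.29425 mol O.
Al2O3: 20.58/101.961 = 0.20184 mol → 0.40368 mol Al, 0.60552 mol O.
SiO2: 36.27/60.083 = 0.60366 mol → 0.60366 mol Si, 1.20732 mol O.
Total oxygen = 2.41300 mol. Normalization factor = 12/2.41300 = 4.97306.
Si per 12 O = 0.60366 × 4.97306 = 3.002.

3.002 Si apfu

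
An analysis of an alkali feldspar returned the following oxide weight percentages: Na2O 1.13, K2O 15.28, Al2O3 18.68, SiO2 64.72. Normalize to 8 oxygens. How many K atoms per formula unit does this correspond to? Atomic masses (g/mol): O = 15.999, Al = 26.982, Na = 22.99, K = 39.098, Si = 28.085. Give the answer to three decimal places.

Na2O (M=61.979): mol = 0.01823; Na = 0.03646, O = 0.01823.
K2O (M=94.195): mol = 0.16222; K = 0.32444, O = 0.16222.
Al2O3 (M=101.961): mol = 0.18321; Al = 0.36642, O = 0.54963.
SiO2 (M=60.083): mol = 1.07718; Si = 1.07718, O = 2.15436.
ΣO = 2.88444; factor = 8/ΣO = 2.77350.
K apfu = 0.32444 × 2.77350 = 0.900.

0.900 K apfu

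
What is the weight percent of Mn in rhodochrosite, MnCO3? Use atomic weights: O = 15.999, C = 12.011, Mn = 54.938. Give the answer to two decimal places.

47.79 mass %

M(MnCO3) = 114.946 g/mol.
Mn contributes 1 × 54.938 = 54.938 g per mole.
54.938/114.946 = 0.4779 → 47.79%.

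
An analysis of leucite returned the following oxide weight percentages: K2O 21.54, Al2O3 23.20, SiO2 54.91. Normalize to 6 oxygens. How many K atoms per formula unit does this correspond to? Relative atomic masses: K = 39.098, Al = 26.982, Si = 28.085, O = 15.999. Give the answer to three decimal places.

1.002 K apfu

21.54 wt% K2O ÷ 94.195 g/mol = 0.22867 mol, giving 0.45734 K and 0.22867 O.
23.20 wt% Al2O3 ÷ 101.961 g/mol = 0.22754 mol, giving 0.45508 Al and 0.68262 O.
54.91 wt% SiO2 ÷ 60.083 g/mol = 0.91390 mol, giving 0.91390 Si and 1.82780 O.
Oxygen sums to 2.73909; scaling by 6/2.73909 = 2.19051 puts the formula on 6 O.
K: 0.45734 × 2.19051 = 1.002 atoms per formula unit.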